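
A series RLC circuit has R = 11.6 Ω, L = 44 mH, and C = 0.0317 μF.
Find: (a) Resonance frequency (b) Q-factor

Step 1 — Resonance condition Im(Z)=0 gives ω₀ = 1/√(LC).
Step 2 — ω₀ = 1/√(0.044·3.17e-08) = 2.678e+04 rad/s.
Step 3 — f₀ = ω₀/(2π) = 4262 Hz.
Step 4 — Series Q: Q = ω₀L/R = 2.678e+04·0.044/11.6 = 101.6.

(a) f₀ = 4262 Hz  (b) Q = 101.6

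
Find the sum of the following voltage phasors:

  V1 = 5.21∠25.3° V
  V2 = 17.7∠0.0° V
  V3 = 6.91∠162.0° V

Step 1 — Convert each phasor to rectangular form:
  V1 = 5.21·(cos(25.3°) + j·sin(25.3°)) = 4.71 + j2.227 V
  V2 = 17.7·(cos(0.0°) + j·sin(0.0°)) = 17.7 V
  V3 = 6.91·(cos(162.0°) + j·sin(162.0°)) = -6.572 + j2.135 V
Step 2 — Sum components: V_total = 15.84 + j4.362 V.
Step 3 — Convert to polar: |V_total| = 16.43 V, ∠V_total = 15.4°.

V_total = 16.43∠15.4° V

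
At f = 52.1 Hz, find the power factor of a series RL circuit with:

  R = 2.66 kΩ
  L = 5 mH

Step 1 — Angular frequency: ω = 2π·f = 2π·52.1 = 327.4 rad/s.
Step 2 — Component impedances:
  R: Z = R = 2660 Ω
  L: Z = jωL = j·327.4·0.005 = 0 + j1.637 Ω
Step 3 — Series combination: Z_total = R + L = 2660 + j1.637 Ω = 2660∠0.0° Ω.
Step 4 — Power factor: PF = cos(φ) = Re(Z)/|Z| = 2660/2660 = 1.
Step 5 — Type: Im(Z) = 1.637 ⇒ lagging (phase φ = 0.0°).

PF = 1 (lagging, φ = 0.0°)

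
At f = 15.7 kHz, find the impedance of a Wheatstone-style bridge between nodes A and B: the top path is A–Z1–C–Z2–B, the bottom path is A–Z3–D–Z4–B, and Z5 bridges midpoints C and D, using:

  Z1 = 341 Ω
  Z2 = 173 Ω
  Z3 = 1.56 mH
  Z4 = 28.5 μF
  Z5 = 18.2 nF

Step 1 — Angular frequency: ω = 2π·f = 2π·1.57e+04 = 9.865e+04 rad/s.
Step 2 — Component impedances:
  Z1: Z = R = 341 Ω
  Z2: Z = R = 173 Ω
  Z3: Z = jωL = j·9.865e+04·0.00156 = 0 + j153.9 Ω
  Z4: Z = 1/(jωC) = -j/(ω·C) = 0 - j0.3557 Ω
  Z5: Z = 1/(jωC) = -j/(ω·C) = 0 - j557 Ω
Step 3 — Bridge requires nodal analysis (the Z5 bridge couples midpoints C and D, so the two paths cannot be reduced to a simple series/parallel combination). Setting node B to ground and injecting 1 A at node A, the 3-node admittance system at A, C, D solves to V_A = Z_AB = 45.31 + j144.1 Ω = 151∠72.5° Ω.

Z = 45.31 + j144.1 Ω = 151∠72.5° Ω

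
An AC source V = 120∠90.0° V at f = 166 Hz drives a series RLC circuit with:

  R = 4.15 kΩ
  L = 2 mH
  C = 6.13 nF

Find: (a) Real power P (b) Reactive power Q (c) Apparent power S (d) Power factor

Step 1 — Angular frequency: ω = 2π·f = 2π·166 = 1043 rad/s.
Step 2 — Component impedances:
  R: Z = R = 4150 Ω
  L: Z = jωL = j·1043·0.002 = 0 + j2.086 Ω
  C: Z = 1/(jωC) = -j/(ω·C) = 0 - j1.564e+05 Ω
Step 3 — Series combination: Z_total = R + L + C = 4150 - j1.564e+05 Ω = 1.565e+05∠-88.5° Ω.
Step 4 — Source phasor: V = 120∠90.0° V = 0 + j120 V.
Step 5 — Current: I = V / Z = -0.0007667 + j2.034e-05 A = 0.000767∠178.5° A.
Step 6 — Complex power: S = V·I* = 0.002441 - j0.092 VA.
Step 7 — Real power: P = Re(S) = 0.002441 W.
Step 8 — Reactive power: Q = Im(S) = -0.092 VAR.
Step 9 — Apparent power: |S| = 0.09204 VA.
Step 10 — Power factor: PF = P/|S| = 0.02652 (leading).

(a) P = 0.002441 W  (b) Q = -0.092 VAR  (c) S = 0.09204 VA  (d) PF = 0.02652 (leading)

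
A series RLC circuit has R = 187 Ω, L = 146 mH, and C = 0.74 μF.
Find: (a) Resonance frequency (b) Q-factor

Step 1 — Resonance condition Im(Z)=0 gives ω₀ = 1/√(LC).
Step 2 — ω₀ = 1/√(0.146·7.4e-07) = 3042 rad/s.
Step 3 — f₀ = ω₀/(2π) = 484.2 Hz.
Step 4 — Series Q: Q = ω₀L/R = 3042·0.146/187 = 2.375.

(a) f₀ = 484.2 Hz  (b) Q = 2.375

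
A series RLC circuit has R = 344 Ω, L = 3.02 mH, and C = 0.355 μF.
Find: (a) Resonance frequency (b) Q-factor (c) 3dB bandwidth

Step 1 — Resonance condition Im(Z)=0 gives ω₀ = 1/√(LC).
Step 2 — ω₀ = 1/√(0.00302·3.55e-07) = 3.054e+04 rad/s.
Step 3 — f₀ = ω₀/(2π) = 4861 Hz.
Step 4 — Series Q: Q = ω₀L/R = 3.054e+04·0.00302/344 = 0.2681.
Step 5 — 3dB bandwidth: Δω = ω₀/Q = 1.139e+05 rad/s; BW = Δω/(2π) = 1.813e+04 Hz.

(a) f₀ = 4861 Hz  (b) Q = 0.2681  (c) BW = 1.813e+04 Hz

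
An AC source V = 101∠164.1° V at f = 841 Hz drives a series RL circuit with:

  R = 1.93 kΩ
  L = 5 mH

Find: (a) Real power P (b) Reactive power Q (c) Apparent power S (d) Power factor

Step 1 — Angular frequency: ω = 2π·f = 2π·841 = 5284 rad/s.
Step 2 — Component impedances:
  R: Z = R = 1930 Ω
  L: Z = jωL = j·5284·0.005 = 0 + j26.42 Ω
Step 3 — Series combination: Z_total = R + L = 1930 + j26.42 Ω = 1930∠0.8° Ω.
Step 4 — Source phasor: V = 101∠164.1° V = -97.14 + j27.67 V.
Step 5 — Current: I = V / Z = -0.05012 + j0.01502 A = 0.05233∠163.3° A.
Step 6 — Complex power: S = V·I* = 5.285 + j0.07234 VA.
Step 7 — Real power: P = Re(S) = 5.285 W.
Step 8 — Reactive power: Q = Im(S) = 0.07234 VAR.
Step 9 — Apparent power: |S| = 5.285 VA.
Step 10 — Power factor: PF = P/|S| = 0.9999 (lagging).

(a) P = 5.285 W  (b) Q = 0.07234 VAR  (c) S = 5.285 VA  (d) PF = 0.9999 (lagging)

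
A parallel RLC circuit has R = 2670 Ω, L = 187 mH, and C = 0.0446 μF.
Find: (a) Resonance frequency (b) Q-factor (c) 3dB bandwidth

Step 1 — Resonance: ω₀ = 1/√(LC) = 1/√(0.187·4.46e-08) = 1.095e+04 rad/s.
Step 2 — f₀ = ω₀/(2π) = 1743 Hz.
Step 3 — Parallel Q: Q = R/(ω₀L) = 2670/(1.095e+04·0.187) = 1.304.
Step 4 — Bandwidth: Δω = ω₀/Q = 8398 rad/s; BW = Δω/(2π) = 1337 Hz.

(a) f₀ = 1743 Hz  (b) Q = 1.304  (c) BW = 1337 Hz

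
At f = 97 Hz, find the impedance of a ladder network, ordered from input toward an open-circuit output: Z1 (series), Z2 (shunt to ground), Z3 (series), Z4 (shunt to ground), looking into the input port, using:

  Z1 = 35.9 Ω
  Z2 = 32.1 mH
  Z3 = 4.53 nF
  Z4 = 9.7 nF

Step 1 — Angular frequency: ω = 2π·f = 2π·97 = 609.5 rad/s.
Step 2 — Component impedances:
  Z1: Z = R = 35.9 Ω
  Z2: Z = jωL = j·609.5·0.0321 = 0 + j19.56 Ω
  Z3: Z = 1/(jωC) = -j/(ω·C) = 0 - j3.622e+05 Ω
  Z4: Z = 1/(jωC) = -j/(ω·C) = 0 - j1.692e+05 Ω
Step 3 — Ladder network (open output): work backward from the far end, alternating series and parallel combinations. Z_in = 35.9 + j19.56 Ω = 40.89∠28.6° Ω.

Z = 35.9 + j19.56 Ω = 40.89∠28.6° Ω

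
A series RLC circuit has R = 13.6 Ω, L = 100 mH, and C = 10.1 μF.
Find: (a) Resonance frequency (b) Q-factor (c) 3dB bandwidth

Step 1 — Resonance: ω₀ = 1/√(LC) = 1/√(0.1·1.01e-05) = 995 rad/s.
Step 2 — f₀ = ω₀/(2π) = 158.4 Hz.
Step 3 — Series Q: Q = ω₀L/R = 995·0.1/13.6 = 7.316.
Step 4 — Bandwidth: Δω = ω₀/Q = 136 rad/s; BW = Δω/(2π) = 21.65 Hz.

(a) f₀ = 158.4 Hz  (b) Q = 7.316  (c) BW = 21.65 Hz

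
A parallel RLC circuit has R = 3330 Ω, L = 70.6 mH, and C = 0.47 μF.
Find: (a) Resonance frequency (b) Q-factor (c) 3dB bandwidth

Step 1 — Resonance: ω₀ = 1/√(LC) = 1/√(0.0706·4.7e-07) = 5490 rad/s.
Step 2 — f₀ = ω₀/(2π) = 873.7 Hz.
Step 3 — Parallel Q: Q = R/(ω₀L) = 3330/(5490·0.0706) = 8.592.
Step 4 — Bandwidth: Δω = ω₀/Q = 638.9 rad/s; BW = Δω/(2π) = 101.7 Hz.

(a) f₀ = 873.7 Hz  (b) Q = 8.592  (c) BW = 101.7 Hz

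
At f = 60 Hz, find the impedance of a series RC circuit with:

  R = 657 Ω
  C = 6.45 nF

Step 1 — Angular frequency: ω = 2π·f = 2π·60 = 377 rad/s.
Step 2 — Component impedances:
  R: Z = R = 657 Ω
  C: Z = 1/(jωC) = -j/(ω·C) = 0 - j4.113e+05 Ω
Step 3 — Series combination: Z_total = R + C = 657 - j4.113e+05 Ω = 4.113e+05∠-89.9° Ω.

Z = 657 - j4.113e+05 Ω = 4.113e+05∠-89.9° Ω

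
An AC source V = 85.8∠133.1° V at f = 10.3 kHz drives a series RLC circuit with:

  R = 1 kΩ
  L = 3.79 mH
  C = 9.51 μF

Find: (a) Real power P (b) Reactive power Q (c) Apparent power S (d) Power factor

Step 1 — Angular frequency: ω = 2π·f = 2π·1.03e+04 = 6.472e+04 rad/s.
Step 2 — Component impedances:
  R: Z = R = 1000 Ω
  L: Z = jωL = j·6.472e+04·0.00379 = 0 + j245.3 Ω
  C: Z = 1/(jωC) = -j/(ω·C) = 0 - j1.625 Ω
Step 3 — Series combination: Z_total = R + L + C = 1000 + j243.7 Ω = 1029∠13.7° Ω.
Step 4 — Source phasor: V = 85.8∠133.1° V = -58.62 + j62.65 V.
Step 5 — Current: I = V / Z = -0.04093 + j0.07262 A = 0.08336∠119.4° A.
Step 6 — Complex power: S = V·I* = 6.949 + j1.693 VA.
Step 7 — Real power: P = Re(S) = 6.949 W.
Step 8 — Reactive power: Q = Im(S) = 1.693 VAR.
Step 9 — Apparent power: |S| = 7.152 VA.
Step 10 — Power factor: PF = P/|S| = 0.9716 (lagging).

(a) P = 6.949 W  (b) Q = 1.693 VAR  (c) S = 7.152 VA  (d) PF = 0.9716 (lagging)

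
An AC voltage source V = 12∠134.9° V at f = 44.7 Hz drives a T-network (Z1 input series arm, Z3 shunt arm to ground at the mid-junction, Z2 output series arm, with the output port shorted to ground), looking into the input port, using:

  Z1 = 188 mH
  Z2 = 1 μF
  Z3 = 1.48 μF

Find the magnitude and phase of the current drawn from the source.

Step 1 — Angular frequency: ω = 2π·f = 2π·44.7 = 280.9 rad/s.
Step 2 — Component impedances:
  Z1: Z = jωL = j·280.9·0.188 = 0 + j52.8 Ω
  Z2: Z = 1/(jωC) = -j/(ω·C) = 0 - j3561 Ω
  Z3: Z = 1/(jωC) = -j/(ω·C) = 0 - j2406 Ω
Step 3 — With the output port shorted to ground, the output series arm Z2 runs from the junction to ground; the shunt arm Z3 also runs from the junction to ground. They appear in parallel: Z3 || Z2 = 0 - j1436 Ω.
Step 4 — Series with input arm Z1: Z_in = Z1 + (Z3 || Z2) = 0 - j1383 Ω = 1383∠-90.0° Ω.
Step 5 — Source phasor: V = 12∠134.9° V = -8.47 + j8.5 V.
Step 6 — Ohm's law: I = V / Z_total = (-8.47 + j8.5) / (0 - j1383) = -0.006147 - j0.006125 A.
Step 7 — Convert to polar: |I| = 0.008677 A, ∠I = -135.1°.

I = 0.008677∠-135.1° A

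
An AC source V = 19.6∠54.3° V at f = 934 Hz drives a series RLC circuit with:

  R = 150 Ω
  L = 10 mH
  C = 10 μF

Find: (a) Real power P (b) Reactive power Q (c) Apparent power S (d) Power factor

Step 1 — Angular frequency: ω = 2π·f = 2π·934 = 5868 rad/s.
Step 2 — Component impedances:
  R: Z = R = 150 Ω
  L: Z = jωL = j·5868·0.01 = 0 + j58.68 Ω
  C: Z = 1/(jωC) = -j/(ω·C) = 0 - j17.04 Ω
Step 3 — Series combination: Z_total = R + L + C = 150 + j41.64 Ω = 155.7∠15.5° Ω.
Step 4 — Source phasor: V = 19.6∠54.3° V = 11.44 + j15.92 V.
Step 5 — Current: I = V / Z = 0.09814 + j0.07886 A = 0.1259∠38.8° A.
Step 6 — Complex power: S = V·I* = 2.378 + j0.6602 VA.
Step 7 — Real power: P = Re(S) = 2.378 W.
Step 8 — Reactive power: Q = Im(S) = 0.6602 VAR.
Step 9 — Apparent power: |S| = 2.468 VA.
Step 10 — Power factor: PF = P/|S| = 0.9636 (lagging).

(a) P = 2.378 W  (b) Q = 0.6602 VAR  (c) S = 2.468 VA  (d) PF = 0.9636 (lagging)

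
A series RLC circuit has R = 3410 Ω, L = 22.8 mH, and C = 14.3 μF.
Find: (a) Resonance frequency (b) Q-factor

Step 1 — Resonance condition Im(Z)=0 gives ω₀ = 1/√(LC).
Step 2 — ω₀ = 1/√(0.0228·1.43e-05) = 1751 rad/s.
Step 3 — f₀ = ω₀/(2π) = 278.7 Hz.
Step 4 — Series Q: Q = ω₀L/R = 1751·0.0228/3410 = 0.01171.

(a) f₀ = 278.7 Hz  (b) Q = 0.01171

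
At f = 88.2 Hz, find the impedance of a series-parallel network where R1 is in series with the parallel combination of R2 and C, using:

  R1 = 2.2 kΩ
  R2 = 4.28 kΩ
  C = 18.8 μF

Step 1 — Angular frequency: ω = 2π·f = 2π·88.2 = 554.2 rad/s.
Step 2 — Component impedances:
  R1: Z = R = 2200 Ω
  R2: Z = R = 4280 Ω
  C: Z = 1/(jωC) = -j/(ω·C) = 0 - j95.98 Ω
Step 3 — Parallel branch: R2 || C = 1/(1/R2 + 1/C) = 2.151 - j95.93 Ω.
Step 4 — Series with R1: Z_total = R1 + (R2 || C) = 2202 - j95.93 Ω = 2204∠-2.5° Ω.

Z = 2202 - j95.93 Ω = 2204∠-2.5° Ω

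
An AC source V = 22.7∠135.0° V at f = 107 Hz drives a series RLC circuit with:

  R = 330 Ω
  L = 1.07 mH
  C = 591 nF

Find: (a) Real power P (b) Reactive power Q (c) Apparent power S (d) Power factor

Step 1 — Angular frequency: ω = 2π·f = 2π·107 = 672.3 rad/s.
Step 2 — Component impedances:
  R: Z = R = 330 Ω
  L: Z = jωL = j·672.3·0.00107 = 0 + j0.7194 Ω
  C: Z = 1/(jωC) = -j/(ω·C) = 0 - j2517 Ω
Step 3 — Series combination: Z_total = R + L + C = 330 - j2516 Ω = 2538∠-82.5° Ω.
Step 4 — Source phasor: V = 22.7∠135.0° V = -16.05 + j16.05 V.
Step 5 — Current: I = V / Z = -0.007094 - j0.005449 A = 0.008945∠-142.5° A.
Step 6 — Complex power: S = V·I* = 0.02641 - j0.2013 VA.
Step 7 — Real power: P = Re(S) = 0.02641 W.
Step 8 — Reactive power: Q = Im(S) = -0.2013 VAR.
Step 9 — Apparent power: |S| = 0.2031 VA.
Step 10 — Power factor: PF = P/|S| = 0.13 (leading).

(a) P = 0.02641 W  (b) Q = -0.2013 VAR  (c) S = 0.2031 VA  (d) PF = 0.13 (leading)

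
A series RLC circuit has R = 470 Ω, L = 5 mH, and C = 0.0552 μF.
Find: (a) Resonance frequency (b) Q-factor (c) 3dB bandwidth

Step 1 — Resonance: ω₀ = 1/√(LC) = 1/√(0.005·5.52e-08) = 6.019e+04 rad/s.
Step 2 — f₀ = ω₀/(2π) = 9580 Hz.
Step 3 — Series Q: Q = ω₀L/R = 6.019e+04·0.005/470 = 0.6404.
Step 4 — Bandwidth: Δω = ω₀/Q = 9.4e+04 rad/s; BW = Δω/(2π) = 1.496e+04 Hz.

(a) f₀ = 9580 Hz  (b) Q = 0.6404  (c) BW = 1.496e+04 Hz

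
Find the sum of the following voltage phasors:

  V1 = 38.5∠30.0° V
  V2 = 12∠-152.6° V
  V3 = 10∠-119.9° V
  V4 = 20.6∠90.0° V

Step 1 — Convert each phasor to rectangular form:
  V1 = 38.5·(cos(30.0°) + j·sin(30.0°)) = 33.34 + j19.25 V
  V2 = 12·(cos(-152.6°) + j·sin(-152.6°)) = -10.65 - j5.522 V
  V3 = 10·(cos(-119.9°) + j·sin(-119.9°)) = -4.985 - j8.669 V
  V4 = 20.6·(cos(90.0°) + j·sin(90.0°)) = 0 + j20.6 V
Step 2 — Sum components: V_total = 17.7 + j25.66 V.
Step 3 — Convert to polar: |V_total| = 31.17 V, ∠V_total = 55.4°.

V_total = 31.17∠55.4° V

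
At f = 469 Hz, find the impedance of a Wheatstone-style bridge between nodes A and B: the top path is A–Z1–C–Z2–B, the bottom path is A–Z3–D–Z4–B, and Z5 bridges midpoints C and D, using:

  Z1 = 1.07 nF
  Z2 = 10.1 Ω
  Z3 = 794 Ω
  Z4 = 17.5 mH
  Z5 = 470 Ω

Step 1 — Angular frequency: ω = 2π·f = 2π·469 = 2947 rad/s.
Step 2 — Component impedances:
  Z1: Z = 1/(jωC) = -j/(ω·C) = 0 - j3.171e+05 Ω
  Z2: Z = R = 10.1 Ω
  Z3: Z = R = 794 Ω
  Z4: Z = jωL = j·2947·0.0175 = 0 + j51.57 Ω
  Z5: Z = R = 470 Ω
Step 3 — Bridge requires nodal analysis (the Z5 bridge couples midpoints C and D, so the two paths cannot be reduced to a simple series/parallel combination). Setting node B to ground and injecting 1 A at node A, the 3-node admittance system at A, C, D solves to V_A = Z_AB = 799.7 + j48.97 Ω = 801.2∠3.5° Ω.

Z = 799.7 + j48.97 Ω = 801.2∠3.5° Ω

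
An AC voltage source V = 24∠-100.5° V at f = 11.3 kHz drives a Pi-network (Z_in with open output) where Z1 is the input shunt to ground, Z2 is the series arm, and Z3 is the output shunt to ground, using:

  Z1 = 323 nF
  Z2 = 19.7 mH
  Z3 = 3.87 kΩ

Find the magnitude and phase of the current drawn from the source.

Step 1 — Angular frequency: ω = 2π·f = 2π·1.13e+04 = 7.1e+04 rad/s.
Step 2 — Component impedances:
  Z1: Z = 1/(jωC) = -j/(ω·C) = 0 - j43.61 Ω
  Z2: Z = jωL = j·7.1e+04·0.0197 = 0 + j1399 Ω
  Z3: Z = R = 3870 Ω
Step 3 — With open output, the series arm Z2 and the output shunt Z3 appear in series to ground: Z2 + Z3 = 3870 + j1399 Ω.
Step 4 — Parallel with input shunt Z1: Z_in = Z1 || (Z2 + Z3) = 0.4377 - j43.76 Ω = 43.76∠-89.4° Ω.
Step 5 — Source phasor: V = 24∠-100.5° V = -4.374 - j23.6 V.
Step 6 — Ohm's law: I = V / Z_total = (-4.374 - j23.6) / (0.4377 - j43.76) = 0.5382 - j0.1053 A.
Step 7 — Convert to polar: |I| = 0.5484 A, ∠I = -11.1°.

I = 0.5484∠-11.1° A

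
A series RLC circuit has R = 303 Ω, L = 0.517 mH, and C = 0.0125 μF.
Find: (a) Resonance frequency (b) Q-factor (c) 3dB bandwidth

Step 1 — Resonance condition Im(Z)=0 gives ω₀ = 1/√(LC).
Step 2 — ω₀ = 1/√(0.000517·1.25e-08) = 3.934e+05 rad/s.
Step 3 — f₀ = ω₀/(2π) = 6.261e+04 Hz.
Step 4 — Series Q: Q = ω₀L/R = 3.934e+05·0.000517/303 = 0.6712.
Step 5 — 3dB bandwidth: Δω = ω₀/Q = 5.861e+05 rad/s; BW = Δω/(2π) = 9.328e+04 Hz.

(a) f₀ = 6.261e+04 Hz  (b) Q = 0.6712  (c) BW = 9.328e+04 Hz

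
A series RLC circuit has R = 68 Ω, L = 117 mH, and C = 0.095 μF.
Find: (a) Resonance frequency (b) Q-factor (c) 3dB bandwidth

Step 1 — Resonance condition Im(Z)=0 gives ω₀ = 1/√(LC).
Step 2 — ω₀ = 1/√(0.117·9.5e-08) = 9485 rad/s.
Step 3 — f₀ = ω₀/(2π) = 1510 Hz.
Step 4 — Series Q: Q = ω₀L/R = 9485·0.117/68 = 16.32.
Step 5 — 3dB bandwidth: Δω = ω₀/Q = 581.2 rad/s; BW = Δω/(2π) = 92.5 Hz.

(a) f₀ = 1510 Hz  (b) Q = 16.32  (c) BW = 92.5 Hz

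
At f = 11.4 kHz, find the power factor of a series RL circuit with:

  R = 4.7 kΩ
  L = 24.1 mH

Step 1 — Angular frequency: ω = 2π·f = 2π·1.14e+04 = 7.163e+04 rad/s.
Step 2 — Component impedances:
  R: Z = R = 4700 Ω
  L: Z = jωL = j·7.163e+04·0.0241 = 0 + j1726 Ω
Step 3 — Series combination: Z_total = R + L = 4700 + j1726 Ω = 5007∠20.2° Ω.
Step 4 — Power factor: PF = cos(φ) = Re(Z)/|Z| = 4700/5007 = 0.9387.
Step 5 — Type: Im(Z) = 1726 ⇒ lagging (phase φ = 20.2°).

PF = 0.9387 (lagging, φ = 20.2°)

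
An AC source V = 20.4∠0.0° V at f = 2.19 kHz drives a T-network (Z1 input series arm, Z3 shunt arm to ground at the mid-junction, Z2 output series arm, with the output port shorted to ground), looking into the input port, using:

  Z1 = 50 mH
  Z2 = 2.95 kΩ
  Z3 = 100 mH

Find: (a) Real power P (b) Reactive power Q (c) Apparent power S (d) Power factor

Step 1 — Angular frequency: ω = 2π·f = 2π·2190 = 1.376e+04 rad/s.
Step 2 — Component impedances:
  Z1: Z = jωL = j·1.376e+04·0.05 = 0 + j688 Ω
  Z2: Z = R = 2950 Ω
  Z3: Z = jωL = j·1.376e+04·0.1 = 0 + j1376 Ω
Step 3 — With the output port shorted to ground, the output series arm Z2 runs from the junction to ground; the shunt arm Z3 also runs from the junction to ground. They appear in parallel: Z3 || Z2 = 527.1 + j1130 Ω.
Step 4 — Series with input arm Z1: Z_in = Z1 + (Z3 || Z2) = 527.1 + j1818 Ω = 1893∠73.8° Ω.
Step 5 — Source phasor: V = 20.4∠0.0° V = 20.4 V.
Step 6 — Current: I = V / Z = 0.003001 - j0.01035 A = 0.01078∠-73.8° A.
Step 7 — Complex power: S = V·I* = 0.06122 + j0.2111 VA.
Step 8 — Real power: P = Re(S) = 0.06122 W.
Step 9 — Reactive power: Q = Im(S) = 0.2111 VAR.
Step 10 — Apparent power: |S| = 0.2198 VA.
Step 11 — Power factor: PF = P/|S| = 0.2785 (lagging).

(a) P = 0.06122 W  (b) Q = 0.2111 VAR  (c) S = 0.2198 VA  (d) PF = 0.2785 (lagging)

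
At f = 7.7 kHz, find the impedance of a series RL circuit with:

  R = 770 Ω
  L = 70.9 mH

Step 1 — Angular frequency: ω = 2π·f = 2π·7700 = 4.838e+04 rad/s.
Step 2 — Component impedances:
  R: Z = R = 770 Ω
  L: Z = jωL = j·4.838e+04·0.0709 = 0 + j3430 Ω
Step 3 — Series combination: Z_total = R + L = 770 + j3430 Ω = 3516∠77.3° Ω.

Z = 770 + j3430 Ω = 3516∠77.3° Ω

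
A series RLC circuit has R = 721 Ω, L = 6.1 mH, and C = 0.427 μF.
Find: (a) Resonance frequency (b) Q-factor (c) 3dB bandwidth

Step 1 — Resonance: ω₀ = 1/√(LC) = 1/√(0.0061·4.27e-07) = 1.959e+04 rad/s.
Step 2 — f₀ = ω₀/(2π) = 3118 Hz.
Step 3 — Series Q: Q = ω₀L/R = 1.959e+04·0.0061/721 = 0.1658.
Step 4 — Bandwidth: Δω = ω₀/Q = 1.182e+05 rad/s; BW = Δω/(2π) = 1.881e+04 Hz.

(a) f₀ = 3118 Hz  (b) Q = 0.1658  (c) BW = 1.881e+04 Hz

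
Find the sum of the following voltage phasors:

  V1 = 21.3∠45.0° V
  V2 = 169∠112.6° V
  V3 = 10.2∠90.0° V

Step 1 — Convert each phasor to rectangular form:
  V1 = 21.3·(cos(45.0°) + j·sin(45.0°)) = 15.06 + j15.06 V
  V2 = 169·(cos(112.6°) + j·sin(112.6°)) = -64.95 + j156 V
  V3 = 10.2·(cos(90.0°) + j·sin(90.0°)) = 0 + j10.2 V
Step 2 — Sum components: V_total = -49.88 + j181.3 V.
Step 3 — Convert to polar: |V_total| = 188 V, ∠V_total = 105.4°.

V_total = 188∠105.4° V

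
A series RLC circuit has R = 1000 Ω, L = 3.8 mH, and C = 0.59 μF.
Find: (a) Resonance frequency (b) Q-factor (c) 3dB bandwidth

Step 1 — Resonance: ω₀ = 1/√(LC) = 1/√(0.0038·5.9e-07) = 2.112e+04 rad/s.
Step 2 — f₀ = ω₀/(2π) = 3361 Hz.
Step 3 — Series Q: Q = ω₀L/R = 2.112e+04·0.0038/1000 = 0.08025.
Step 4 — Bandwidth: Δω = ω₀/Q = 2.632e+05 rad/s; BW = Δω/(2π) = 4.188e+04 Hz.

(a) f₀ = 3361 Hz  (b) Q = 0.08025  (c) BW = 4.188e+04 Hz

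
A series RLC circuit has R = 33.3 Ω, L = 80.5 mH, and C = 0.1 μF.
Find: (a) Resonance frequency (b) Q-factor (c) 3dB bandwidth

Step 1 — Resonance condition Im(Z)=0 gives ω₀ = 1/√(LC).
Step 2 — ω₀ = 1/√(0.0805·1e-07) = 1.115e+04 rad/s.
Step 3 — f₀ = ω₀/(2π) = 1774 Hz.
Step 4 — Series Q: Q = ω₀L/R = 1.115e+04·0.0805/33.3 = 26.94.
Step 5 — 3dB bandwidth: Δω = ω₀/Q = 413.7 rad/s; BW = Δω/(2π) = 65.84 Hz.

(a) f₀ = 1774 Hz  (b) Q = 26.94  (c) BW = 65.84 Hz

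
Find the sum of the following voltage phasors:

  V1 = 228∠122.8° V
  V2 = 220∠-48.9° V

Step 1 — Convert each phasor to rectangular form:
  V1 = 228·(cos(122.8°) + j·sin(122.8°)) = -123.5 + j191.6 V
  V2 = 220·(cos(-48.9°) + j·sin(-48.9°)) = 144.6 - j165.8 V
Step 2 — Sum components: V_total = 21.11 + j25.87 V.
Step 3 — Convert to polar: |V_total| = 33.39 V, ∠V_total = 50.8°.

V_total = 33.39∠50.8° V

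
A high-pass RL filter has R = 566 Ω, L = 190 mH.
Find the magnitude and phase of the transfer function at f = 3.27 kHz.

Step 1 — Angular frequency: ω = 2π·3270 = 2.055e+04 rad/s.
Step 2 — Transfer function: H(jω) = jωL/(R + jωL).
Step 3 — Numerator jωL = j·3904; denominator R + jωL = 566 + j3904.
Step 4 — H = 0.9794 + j0.142.
Step 5 — Magnitude: |H| = 0.9897 (-0.1 dB); phase: φ = 8.2°.

|H| = 0.9897 (-0.1 dB), φ = 8.2°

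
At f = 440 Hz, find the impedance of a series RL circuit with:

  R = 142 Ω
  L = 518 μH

Step 1 — Angular frequency: ω = 2π·f = 2π·440 = 2765 rad/s.
Step 2 — Component impedances:
  R: Z = R = 142 Ω
  L: Z = jωL = j·2765·0.000518 = 0 + j1.432 Ω
Step 3 — Series combination: Z_total = R + L = 142 + j1.432 Ω = 142∠0.6° Ω.

Z = 142 + j1.432 Ω = 142∠0.6° Ω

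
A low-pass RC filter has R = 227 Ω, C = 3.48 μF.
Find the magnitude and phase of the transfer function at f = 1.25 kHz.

Step 1 — Angular frequency: ω = 2π·1250 = 7854 rad/s.
Step 2 — Transfer function: H(jω) = 1/(1 + jωRC).
Step 3 — Denominator: 1 + jωRC = 1 + j·7854·227·3.48e-06 = 1 + j6.204.
Step 4 — H = 0.02532 - j0.1571.
Step 5 — Magnitude: |H| = 0.1591 (-16.0 dB); phase: φ = -80.8°.

|H| = 0.1591 (-16.0 dB), φ = -80.8°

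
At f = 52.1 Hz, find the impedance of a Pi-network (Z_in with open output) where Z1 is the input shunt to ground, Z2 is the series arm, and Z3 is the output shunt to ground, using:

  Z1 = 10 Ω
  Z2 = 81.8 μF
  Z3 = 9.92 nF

Step 1 — Angular frequency: ω = 2π·f = 2π·52.1 = 327.4 rad/s.
Step 2 — Component impedances:
  Z1: Z = R = 10 Ω
  Z2: Z = 1/(jωC) = -j/(ω·C) = 0 - j37.34 Ω
  Z3: Z = 1/(jωC) = -j/(ω·C) = 0 - j3.079e+05 Ω
Step 3 — With open output, the series arm Z2 and the output shunt Z3 appear in series to ground: Z2 + Z3 = 0 - j3.08e+05 Ω.
Step 4 — Parallel with input shunt Z1: Z_in = Z1 || (Z2 + Z3) = 10 - j0.0003247 Ω = 10∠-0.0° Ω.

Z = 10 - j0.0003247 Ω = 10∠-0.0° Ω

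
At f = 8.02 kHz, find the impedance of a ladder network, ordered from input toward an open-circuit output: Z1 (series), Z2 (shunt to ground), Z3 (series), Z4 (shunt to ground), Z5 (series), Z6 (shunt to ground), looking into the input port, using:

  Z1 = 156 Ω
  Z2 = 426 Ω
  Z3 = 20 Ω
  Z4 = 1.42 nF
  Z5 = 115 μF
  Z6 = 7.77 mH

Step 1 — Angular frequency: ω = 2π·f = 2π·8020 = 5.039e+04 rad/s.
Step 2 — Component impedances:
  Z1: Z = R = 156 Ω
  Z2: Z = R = 426 Ω
  Z3: Z = R = 20 Ω
  Z4: Z = 1/(jωC) = -j/(ω·C) = 0 - j1.398e+04 Ω
  Z5: Z = 1/(jωC) = -j/(ω·C) = 0 - j0.1726 Ω
  Z6: Z = jωL = j·5.039e+04·0.00777 = 0 + j391.5 Ω
Step 3 — Ladder network (open output): work backward from the far end, alternating series and parallel combinations. Z_in = 357.8 + j202.4 Ω = 411.1∠29.5° Ω.

Z = 357.8 + j202.4 Ω = 411.1∠29.5° Ω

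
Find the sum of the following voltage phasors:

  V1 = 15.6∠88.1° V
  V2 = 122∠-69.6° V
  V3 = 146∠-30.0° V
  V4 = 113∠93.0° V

Step 1 — Convert each phasor to rectangular form:
  V1 = 15.6·(cos(88.1°) + j·sin(88.1°)) = 0.5172 + j15.59 V
  V2 = 122·(cos(-69.6°) + j·sin(-69.6°)) = 42.53 - j114.3 V
  V3 = 146·(cos(-30.0°) + j·sin(-30.0°)) = 126.4 - j73 V
  V4 = 113·(cos(93.0°) + j·sin(93.0°)) = -5.914 + j112.8 V
Step 2 — Sum components: V_total = 163.6 - j58.91 V.
Step 3 — Convert to polar: |V_total| = 173.9 V, ∠V_total = -19.8°.

V_total = 173.9∠-19.8° V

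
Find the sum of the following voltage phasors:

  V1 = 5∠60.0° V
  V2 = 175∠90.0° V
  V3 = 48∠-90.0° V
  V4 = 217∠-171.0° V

Step 1 — Convert each phasor to rectangular form:
  V1 = 5·(cos(60.0°) + j·sin(60.0°)) = 2.5 + j4.33 V
  V2 = 175·(cos(90.0°) + j·sin(90.0°)) = 0 + j175 V
  V3 = 48·(cos(-90.0°) + j·sin(-90.0°)) = 0 - j48 V
  V4 = 217·(cos(-171.0°) + j·sin(-171.0°)) = -214.3 - j33.95 V
Step 2 — Sum components: V_total = -211.8 + j97.38 V.
Step 3 — Convert to polar: |V_total| = 233.1 V, ∠V_total = 155.3°.

V_total = 233.1∠155.3° V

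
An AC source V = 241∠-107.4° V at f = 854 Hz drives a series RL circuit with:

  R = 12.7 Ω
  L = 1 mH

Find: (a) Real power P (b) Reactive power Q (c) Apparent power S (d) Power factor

Step 1 — Angular frequency: ω = 2π·f = 2π·854 = 5366 rad/s.
Step 2 — Component impedances:
  R: Z = R = 12.7 Ω
  L: Z = jωL = j·5366·0.001 = 0 + j5.366 Ω
Step 3 — Series combination: Z_total = R + L = 12.7 + j5.366 Ω = 13.79∠22.9° Ω.
Step 4 — Source phasor: V = 241∠-107.4° V = -72.07 - j230 V.
Step 5 — Current: I = V / Z = -11.31 - j13.33 A = 17.48∠-130.3° A.
Step 6 — Complex power: S = V·I* = 3881 + j1640 VA.
Step 7 — Real power: P = Re(S) = 3881 W.
Step 8 — Reactive power: Q = Im(S) = 1640 VAR.
Step 9 — Apparent power: |S| = 4213 VA.
Step 10 — Power factor: PF = P/|S| = 0.9212 (lagging).

(a) P = 3881 W  (b) Q = 1640 VAR  (c) S = 4213 VA  (d) PF = 0.9212 (lagging)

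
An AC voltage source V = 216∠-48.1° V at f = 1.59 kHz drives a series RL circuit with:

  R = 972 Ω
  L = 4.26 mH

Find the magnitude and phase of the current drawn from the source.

Step 1 — Angular frequency: ω = 2π·f = 2π·1590 = 9990 rad/s.
Step 2 — Component impedances:
  R: Z = R = 972 Ω
  L: Z = jωL = j·9990·0.00426 = 0 + j42.56 Ω
Step 3 — Series combination: Z_total = R + L = 972 + j42.56 Ω = 972.9∠2.5° Ω.
Step 4 — Source phasor: V = 216∠-48.1° V = 144.3 - j160.8 V.
Step 5 — Ohm's law: I = V / Z_total = (144.3 - j160.8) / (972 + j42.56) = 0.1409 - j0.1716 A.
Step 6 — Convert to polar: |I| = 0.222 A, ∠I = -50.6°.

I = 0.222∠-50.6° A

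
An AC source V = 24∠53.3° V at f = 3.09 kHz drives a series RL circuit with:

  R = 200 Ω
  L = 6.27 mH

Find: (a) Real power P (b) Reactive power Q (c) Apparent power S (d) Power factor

Step 1 — Angular frequency: ω = 2π·f = 2π·3090 = 1.942e+04 rad/s.
Step 2 — Component impedances:
  R: Z = R = 200 Ω
  L: Z = jωL = j·1.942e+04·0.00627 = 0 + j121.7 Ω
Step 3 — Series combination: Z_total = R + L = 200 + j121.7 Ω = 234.1∠31.3° Ω.
Step 4 — Source phasor: V = 24∠53.3° V = 14.34 + j19.24 V.
Step 5 — Current: I = V / Z = 0.09506 + j0.03835 A = 0.1025∠22.0° A.
Step 6 — Complex power: S = V·I* = 2.101 + j1.279 VA.
Step 7 — Real power: P = Re(S) = 2.101 W.
Step 8 — Reactive power: Q = Im(S) = 1.279 VAR.
Step 9 — Apparent power: |S| = 2.46 VA.
Step 10 — Power factor: PF = P/|S| = 0.8542 (lagging).

(a) P = 2.101 W  (b) Q = 1.279 VAR  (c) S = 2.46 VA  (d) PF = 0.8542 (lagging)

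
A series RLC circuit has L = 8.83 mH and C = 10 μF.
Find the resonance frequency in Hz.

Step 1 — Resonance condition Im(Z)=0 gives ω₀ = 1/√(LC).
Step 2 — ω₀ = 1/√(0.00883·1e-05) = 3365 rad/s.
Step 3 — f₀ = ω₀/(2π) = 535.6 Hz.

f₀ = 535.6 Hz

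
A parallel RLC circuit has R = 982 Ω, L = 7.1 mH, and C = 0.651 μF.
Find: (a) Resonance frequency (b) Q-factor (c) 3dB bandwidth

Step 1 — Resonance: ω₀ = 1/√(LC) = 1/√(0.0071·6.51e-07) = 1.471e+04 rad/s.
Step 2 — f₀ = ω₀/(2π) = 2341 Hz.
Step 3 — Parallel Q: Q = R/(ω₀L) = 982/(1.471e+04·0.0071) = 9.403.
Step 4 — Bandwidth: Δω = ω₀/Q = 1564 rad/s; BW = Δω/(2π) = 249 Hz.

(a) f₀ = 2341 Hz  (b) Q = 9.403  (c) BW = 249 Hz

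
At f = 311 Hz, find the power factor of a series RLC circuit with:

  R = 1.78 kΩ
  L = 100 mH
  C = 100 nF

Step 1 — Angular frequency: ω = 2π·f = 2π·311 = 1954 rad/s.
Step 2 — Component impedances:
  R: Z = R = 1780 Ω
  L: Z = jωL = j·1954·0.1 = 0 + j195.4 Ω
  C: Z = 1/(jωC) = -j/(ω·C) = 0 - j5118 Ω
Step 3 — Series combination: Z_total = R + L + C = 1780 - j4922 Ω = 5234∠-70.1° Ω.
Step 4 — Power factor: PF = cos(φ) = Re(Z)/|Z| = 1780/5234 = 0.3401.
Step 5 — Type: Im(Z) = -4922 ⇒ leading (phase φ = -70.1°).

PF = 0.3401 (leading, φ = -70.1°)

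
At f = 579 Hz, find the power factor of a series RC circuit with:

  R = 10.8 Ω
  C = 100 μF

Step 1 — Angular frequency: ω = 2π·f = 2π·579 = 3638 rad/s.
Step 2 — Component impedances:
  R: Z = R = 10.8 Ω
  C: Z = 1/(jωC) = -j/(ω·C) = 0 - j2.749 Ω
Step 3 — Series combination: Z_total = R + C = 10.8 - j2.749 Ω = 11.14∠-14.3° Ω.
Step 4 — Power factor: PF = cos(φ) = Re(Z)/|Z| = 10.8/11.144 = 0.9691.
Step 5 — Type: Im(Z) = -2.749 ⇒ leading (phase φ = -14.3°).

PF = 0.9691 (leading, φ = -14.3°)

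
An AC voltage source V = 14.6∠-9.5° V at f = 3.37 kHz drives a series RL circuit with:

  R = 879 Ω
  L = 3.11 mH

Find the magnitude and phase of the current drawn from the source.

Step 1 — Angular frequency: ω = 2π·f = 2π·3370 = 2.117e+04 rad/s.
Step 2 — Component impedances:
  R: Z = R = 879 Ω
  L: Z = jωL = j·2.117e+04·0.00311 = 0 + j65.85 Ω
Step 3 — Series combination: Z_total = R + L = 879 + j65.85 Ω = 881.5∠4.3° Ω.
Step 4 — Source phasor: V = 14.6∠-9.5° V = 14.4 - j2.41 V.
Step 5 — Ohm's law: I = V / Z_total = (14.4 - j2.41) / (879 + j65.85) = 0.01609 - j0.003947 A.
Step 6 — Convert to polar: |I| = 0.01656 A, ∠I = -13.8°.

I = 0.01656∠-13.8° A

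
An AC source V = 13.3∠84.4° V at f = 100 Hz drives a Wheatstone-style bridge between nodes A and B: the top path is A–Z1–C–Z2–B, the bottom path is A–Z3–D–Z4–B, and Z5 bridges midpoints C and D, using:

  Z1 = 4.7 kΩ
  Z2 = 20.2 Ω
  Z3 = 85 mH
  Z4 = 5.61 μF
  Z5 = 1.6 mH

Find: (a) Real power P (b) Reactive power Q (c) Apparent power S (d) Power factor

Step 1 — Angular frequency: ω = 2π·f = 2π·100 = 628.3 rad/s.
Step 2 — Component impedances:
  Z1: Z = R = 4700 Ω
  Z2: Z = R = 20.2 Ω
  Z3: Z = jωL = j·628.3·0.085 = 0 + j53.41 Ω
  Z4: Z = 1/(jωC) = -j/(ω·C) = 0 - j283.7 Ω
  Z5: Z = jωL = j·628.3·0.0016 = 0 + j1.005 Ω
Step 3 — Bridge requires nodal analysis (the Z5 bridge couples midpoints C and D, so the two paths cannot be reduced to a simple series/parallel combination). Setting node B to ground and injecting 1 A at node A, the 3-node admittance system at A, C, D solves to V_A = Z_AB = 20.87 + j52.96 Ω = 56.92∠68.5° Ω.
Step 4 — Source phasor: V = 13.3∠84.4° V = 1.298 + j13.24 V.
Step 5 — Current: I = V / Z = 0.2247 + j0.06404 A = 0.2336∠15.9° A.
Step 6 — Complex power: S = V·I* = 1.139 + j2.891 VA.
Step 7 — Real power: P = Re(S) = 1.139 W.
Step 8 — Reactive power: Q = Im(S) = 2.891 VAR.
Step 9 — Apparent power: |S| = 3.107 VA.
Step 10 — Power factor: PF = P/|S| = 0.3666 (lagging).

(a) P = 1.139 W  (b) Q = 2.891 VAR  (c) S = 3.107 VA  (d) PF = 0.3666 (lagging)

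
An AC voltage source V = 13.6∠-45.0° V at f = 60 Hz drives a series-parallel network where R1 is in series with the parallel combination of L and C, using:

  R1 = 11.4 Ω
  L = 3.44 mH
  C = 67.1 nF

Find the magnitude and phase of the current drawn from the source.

Step 1 — Angular frequency: ω = 2π·f = 2π·60 = 377 rad/s.
Step 2 — Component impedances:
  R1: Z = R = 11.4 Ω
  L: Z = jωL = j·377·0.00344 = 0 + j1.297 Ω
  C: Z = 1/(jωC) = -j/(ω·C) = 0 - j3.953e+04 Ω
Step 3 — Parallel branch: L || C = 1/(1/L + 1/C) = 0 + j1.297 Ω.
Step 4 — Series with R1: Z_total = R1 + (L || C) = 11.4 + j1.297 Ω = 11.47∠6.5° Ω.
Step 5 — Source phasor: V = 13.6∠-45.0° V = 9.617 - j9.617 V.
Step 6 — Ohm's law: I = V / Z_total = (9.617 - j9.617) / (11.4 + j1.297) = 0.738 - j0.9275 A.
Step 7 — Convert to polar: |I| = 1.185 A, ∠I = -51.5°.

I = 1.185∠-51.5° A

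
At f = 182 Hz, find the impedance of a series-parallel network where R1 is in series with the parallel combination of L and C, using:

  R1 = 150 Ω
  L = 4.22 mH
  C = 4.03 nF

Step 1 — Angular frequency: ω = 2π·f = 2π·182 = 1144 rad/s.
Step 2 — Component impedances:
  R1: Z = R = 150 Ω
  L: Z = jωL = j·1144·0.00422 = 0 + j4.826 Ω
  C: Z = 1/(jωC) = -j/(ω·C) = 0 - j2.17e+05 Ω
Step 3 — Parallel branch: L || C = 1/(1/L + 1/C) = 0 + j4.826 Ω.
Step 4 — Series with R1: Z_total = R1 + (L || C) = 150 + j4.826 Ω = 150.1∠1.8° Ω.

Z = 150 + j4.826 Ω = 150.1∠1.8° Ω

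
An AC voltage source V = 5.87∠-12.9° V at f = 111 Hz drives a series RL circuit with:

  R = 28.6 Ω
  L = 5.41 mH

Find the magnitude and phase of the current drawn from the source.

Step 1 — Angular frequency: ω = 2π·f = 2π·111 = 697.4 rad/s.
Step 2 — Component impedances:
  R: Z = R = 28.6 Ω
  L: Z = jωL = j·697.4·0.00541 = 0 + j3.773 Ω
Step 3 — Series combination: Z_total = R + L = 28.6 + j3.773 Ω = 28.85∠7.5° Ω.
Step 4 — Source phasor: V = 5.87∠-12.9° V = 5.722 - j1.31 V.
Step 5 — Ohm's law: I = V / Z_total = (5.722 - j1.31) / (28.6 + j3.773) = 0.1907 - j0.07098 A.
Step 6 — Convert to polar: |I| = 0.2035 A, ∠I = -20.4°.

I = 0.2035∠-20.4° A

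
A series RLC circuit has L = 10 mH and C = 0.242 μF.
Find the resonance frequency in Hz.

Step 1 — Resonance condition Im(Z)=0 gives ω₀ = 1/√(LC).
Step 2 — ω₀ = 1/√(0.01·2.42e-07) = 2.033e+04 rad/s.
Step 3 — f₀ = ω₀/(2π) = 3235 Hz.

f₀ = 3235 Hz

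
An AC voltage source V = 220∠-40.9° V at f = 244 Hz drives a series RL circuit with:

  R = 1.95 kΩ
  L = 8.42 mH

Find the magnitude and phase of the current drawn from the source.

Step 1 — Angular frequency: ω = 2π·f = 2π·244 = 1533 rad/s.
Step 2 — Component impedances:
  R: Z = R = 1950 Ω
  L: Z = jωL = j·1533·0.00842 = 0 + j12.91 Ω
Step 3 — Series combination: Z_total = R + L = 1950 + j12.91 Ω = 1950∠0.4° Ω.
Step 4 — Source phasor: V = 220∠-40.9° V = 166.3 - j144 V.
Step 5 — Ohm's law: I = V / Z_total = (166.3 - j144) / (1950 + j12.91) = 0.08478 - j0.07443 A.
Step 6 — Convert to polar: |I| = 0.1128 A, ∠I = -41.3°.

I = 0.1128∠-41.3° A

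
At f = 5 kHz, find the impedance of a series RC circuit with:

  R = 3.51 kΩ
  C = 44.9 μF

Step 1 — Angular frequency: ω = 2π·f = 2π·5000 = 3.142e+04 rad/s.
Step 2 — Component impedances:
  R: Z = R = 3510 Ω
  C: Z = 1/(jωC) = -j/(ω·C) = 0 - j0.7089 Ω
Step 3 — Series combination: Z_total = R + C = 3510 - j0.7089 Ω = 3510∠-0.0° Ω.

Z = 3510 - j0.7089 Ω = 3510∠-0.0° Ω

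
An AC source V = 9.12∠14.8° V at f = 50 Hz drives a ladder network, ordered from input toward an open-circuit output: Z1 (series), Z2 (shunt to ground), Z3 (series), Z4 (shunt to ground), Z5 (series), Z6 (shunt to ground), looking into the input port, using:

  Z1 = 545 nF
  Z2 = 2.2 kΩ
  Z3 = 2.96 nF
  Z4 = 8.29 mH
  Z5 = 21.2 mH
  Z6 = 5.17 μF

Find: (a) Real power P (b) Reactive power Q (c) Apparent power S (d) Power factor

Step 1 — Angular frequency: ω = 2π·f = 2π·50 = 314.2 rad/s.
Step 2 — Component impedances:
  Z1: Z = 1/(jωC) = -j/(ω·C) = 0 - j5841 Ω
  Z2: Z = R = 2200 Ω
  Z3: Z = 1/(jωC) = -j/(ω·C) = 0 - j1.075e+06 Ω
  Z4: Z = jωL = j·314.2·0.00829 = 0 + j2.604 Ω
  Z5: Z = jωL = j·314.2·0.0212 = 0 + j6.66 Ω
  Z6: Z = 1/(jωC) = -j/(ω·C) = 0 - j615.7 Ω
Step 3 — Ladder network (open output): work backward from the far end, alternating series and parallel combinations. Z_in = 2200 - j5845 Ω = 6245∠-69.4° Ω.
Step 4 — Source phasor: V = 9.12∠14.8° V = 8.817 + j2.33 V.
Step 5 — Current: I = V / Z = 0.0001482 + j0.001453 A = 0.00146∠84.2° A.
Step 6 — Complex power: S = V·I* = 0.004691 - j0.01246 VA.
Step 7 — Real power: P = Re(S) = 0.004691 W.
Step 8 — Reactive power: Q = Im(S) = -0.01246 VAR.
Step 9 — Apparent power: |S| = 0.01332 VA.
Step 10 — Power factor: PF = P/|S| = 0.3523 (leading).

(a) P = 0.004691 W  (b) Q = -0.01246 VAR  (c) S = 0.01332 VA  (d) PF = 0.3523 (leading)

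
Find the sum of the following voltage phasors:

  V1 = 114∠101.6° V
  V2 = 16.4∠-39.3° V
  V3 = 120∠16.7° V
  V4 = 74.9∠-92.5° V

Step 1 — Convert each phasor to rectangular form:
  V1 = 114·(cos(101.6°) + j·sin(101.6°)) = -22.92 + j111.7 V
  V2 = 16.4·(cos(-39.3°) + j·sin(-39.3°)) = 12.69 - j10.39 V
  V3 = 120·(cos(16.7°) + j·sin(16.7°)) = 114.9 + j34.48 V
  V4 = 74.9·(cos(-92.5°) + j·sin(-92.5°)) = -3.267 - j74.83 V
Step 2 — Sum components: V_total = 101.4 + j60.94 V.
Step 3 — Convert to polar: |V_total| = 118.3 V, ∠V_total = 31.0°.

V_total = 118.3∠31.0° V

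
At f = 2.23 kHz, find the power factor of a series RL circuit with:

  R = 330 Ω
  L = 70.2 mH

Step 1 — Angular frequency: ω = 2π·f = 2π·2230 = 1.401e+04 rad/s.
Step 2 — Component impedances:
  R: Z = R = 330 Ω
  L: Z = jωL = j·1.401e+04·0.0702 = 0 + j983.6 Ω
Step 3 — Series combination: Z_total = R + L = 330 + j983.6 Ω = 1037∠71.5° Ω.
Step 4 — Power factor: PF = cos(φ) = Re(Z)/|Z| = 330/1037.5 = 0.3181.
Step 5 — Type: Im(Z) = 983.6 ⇒ lagging (phase φ = 71.5°).

PF = 0.3181 (lagging, φ = 71.5°)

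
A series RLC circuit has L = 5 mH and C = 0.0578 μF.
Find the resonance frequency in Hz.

Step 1 — Resonance condition Im(Z)=0 gives ω₀ = 1/√(LC).
Step 2 — ω₀ = 1/√(0.005·5.78e-08) = 5.882e+04 rad/s.
Step 3 — f₀ = ω₀/(2π) = 9362 Hz.

f₀ = 9362 Hz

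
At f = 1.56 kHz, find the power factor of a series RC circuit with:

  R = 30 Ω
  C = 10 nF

Step 1 — Angular frequency: ω = 2π·f = 2π·1560 = 9802 rad/s.
Step 2 — Component impedances:
  R: Z = R = 30 Ω
  C: Z = 1/(jωC) = -j/(ω·C) = 0 - j1.02e+04 Ω
Step 3 — Series combination: Z_total = R + C = 30 - j1.02e+04 Ω = 1.02e+04∠-89.8° Ω.
Step 4 — Power factor: PF = cos(φ) = Re(Z)/|Z| = 30/1.02e+04 = 0.002941.
Step 5 — Type: Im(Z) = -1.02e+04 ⇒ leading (phase φ = -89.8°).

PF = 0.002941 (leading, φ = -89.8°)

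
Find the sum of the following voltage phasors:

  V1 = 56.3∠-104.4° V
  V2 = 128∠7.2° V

Step 1 — Convert each phasor to rectangular form:
  V1 = 56.3·(cos(-104.4°) + j·sin(-104.4°)) = -14 - j54.53 V
  V2 = 128·(cos(7.2°) + j·sin(7.2°)) = 127 + j16.04 V
Step 2 — Sum components: V_total = 113 - j38.49 V.
Step 3 — Convert to polar: |V_total| = 119.4 V, ∠V_total = -18.8°.

V_total = 119.4∠-18.8° V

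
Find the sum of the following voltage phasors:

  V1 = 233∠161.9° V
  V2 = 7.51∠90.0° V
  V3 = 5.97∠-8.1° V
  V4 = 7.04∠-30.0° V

Step 1 — Convert each phasor to rectangular form:
  V1 = 233·(cos(161.9°) + j·sin(161.9°)) = -221.5 + j72.39 V
  V2 = 7.51·(cos(90.0°) + j·sin(90.0°)) = 0 + j7.51 V
  V3 = 5.97·(cos(-8.1°) + j·sin(-8.1°)) = 5.91 - j0.8412 V
  V4 = 7.04·(cos(-30.0°) + j·sin(-30.0°)) = 6.097 - j3.52 V
Step 2 — Sum components: V_total = -209.5 + j75.54 V.
Step 3 — Convert to polar: |V_total| = 222.7 V, ∠V_total = 160.2°.

V_total = 222.7∠160.2° V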